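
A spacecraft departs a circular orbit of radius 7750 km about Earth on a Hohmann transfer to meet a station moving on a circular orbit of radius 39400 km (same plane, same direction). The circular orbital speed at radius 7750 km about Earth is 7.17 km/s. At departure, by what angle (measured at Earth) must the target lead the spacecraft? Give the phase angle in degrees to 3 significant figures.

φ = 96.7°

From the circular-orbit relation v² = μ/r at r = 7750 km: μ = v²r = (7.17)² × 7750 = 3.98419×10^5 km³/s².
The Hohmann ellipse has a_t = (r₁ + r₂)/2 = 23575 km.
The half-period of the transfer ellipse is t = π√(a_t³/μ) = 18020 s.
The target's mean motion on its circular orbit is ω₂ = √(μ/r₂³) = 8.071×10^-5 rad/s.
Angle swept by the target during transfer: ω₂·t = 1.454 rad = 83.31°.
Arrival is 180° from departure on the ellipse, so φ = 180° − 83.31° = 96.7°.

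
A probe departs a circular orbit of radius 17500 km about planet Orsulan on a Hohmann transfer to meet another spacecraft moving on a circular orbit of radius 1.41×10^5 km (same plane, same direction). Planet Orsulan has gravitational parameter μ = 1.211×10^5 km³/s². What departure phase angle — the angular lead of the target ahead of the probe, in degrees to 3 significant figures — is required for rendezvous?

φ = 104°

Transfer-ellipse semi-major axis a_t = (r₁ + r₂)/2 = (17500 + 1.410×10^5)/2 = 79250 km.
Transfer time t = π√(a_t³/μ) = 2.014×10^5 s.
Target angular speed ω₂ = √(μ/r₂³) = 6.573×10^-6 rad/s.
Angle swept by the target during transfer: ω₂·t = 1.3238 rad = 75.85°.
The probe traverses 180° on the transfer ellipse, so the target must lead by 180° − 75.85° = 104°.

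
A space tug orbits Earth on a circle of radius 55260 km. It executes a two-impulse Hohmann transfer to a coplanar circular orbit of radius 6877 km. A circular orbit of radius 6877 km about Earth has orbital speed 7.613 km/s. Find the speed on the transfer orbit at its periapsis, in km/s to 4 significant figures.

From the circular-orbit relation v² = μ/r at r = 6877 km: μ = v²r = (7.613)² × 6877 = 3.98576×10^5 km³/s².
Transfer-ellipse semi-major axis a_t = (r₁ + r₂)/2 = (55260 + 6877)/2 = 31068.5 km.
At periapsis, r = 6877 km.
Applying v² = μ(2/r − 1/a_t): v = 10.15 km/s.

v = 10.15 km/s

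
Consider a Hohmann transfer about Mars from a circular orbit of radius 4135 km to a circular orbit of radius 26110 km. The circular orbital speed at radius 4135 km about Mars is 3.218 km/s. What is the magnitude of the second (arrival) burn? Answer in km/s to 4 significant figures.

From the circular-orbit relation v² = μ/r at r = 4135 km: μ = v²r = (3.218)² × 4135 = 42820.1 km³/s².
The Hohmann ellipse has a_t = (r₁ + r₂)/2 = 15122.5 km.
Circular speed at r = 26110 km: v_c = √(μ/r) = 1.28062 km/s.
Vis-viva on the transfer ellipse at r = 26110 km gives v_t = √[μ(2/r − 1/a_t)] = 0.669648 km/s.
Δv₂ = |v_t − v_c| = |0.669648 − 1.28062| = 0.6110 km/s.

Δv₂ = 0.6110 km/s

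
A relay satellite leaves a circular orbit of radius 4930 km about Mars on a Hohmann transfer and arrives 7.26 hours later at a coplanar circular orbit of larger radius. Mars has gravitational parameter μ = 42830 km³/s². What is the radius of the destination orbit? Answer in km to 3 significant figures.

r₂ = 23800 km

Transfer time t = 7.26 hours = 26136 s, and t = π√(a_t³/μ).
So a_t = (μ t²/π²)^(1/3) = (42830 × (26136)² / π²)^(1/3) = 14365 km.
Since a_t = (r₁ + r₂)/2, r₂ = 2a_t − r₁ = 2×14365 − 4930 = 23800 km.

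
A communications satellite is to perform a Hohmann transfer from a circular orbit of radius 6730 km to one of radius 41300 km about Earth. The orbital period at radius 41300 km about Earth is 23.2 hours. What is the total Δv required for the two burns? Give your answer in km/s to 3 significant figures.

From Kepler's third law T² = 4π²r³/μ at r = 41300 km, T = 23.2 hours = 23.2 × 3600 s = 83520 s: μ = 4π²r³/T² = 3.98684×10^5 km³/s².
Semi-major axis of the transfer orbit: a_t = (6730 + 41300)/2 = 24015 km.
At r₁ the circular-orbit speed is v₁ = √(μ/r₁) = 7.69674 km/s.
Transfer-orbit speed at r₁ (v² = μ(2/r − 1/a)): v_p = √[μ(2/r₁ − 1/a_t)] = 10.0935 km/s.
First burn Δv₁ = |v_p − v₁| = 2.397 km/s.
At r₂, v₂ = √(μ/r₂) = 3.107 km/s.
Transfer-orbit speed at r₂: v_a = √[μ(2/r₂ − 1/a_t)] = 1.645 km/s.
Second burn Δv₂ = |v₂ − v_a| = 1.462 km/s.
Δv = Δv₁ + Δv₂ = 2.397 + 1.462 = 3.859 km/s.

Δv = 3.86 km/s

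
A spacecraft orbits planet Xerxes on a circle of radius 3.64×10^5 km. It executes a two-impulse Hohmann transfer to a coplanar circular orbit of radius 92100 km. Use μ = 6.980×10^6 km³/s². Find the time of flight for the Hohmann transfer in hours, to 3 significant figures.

The Hohmann ellipse has a_t = (r₁ + r₂)/2 = 2.2805×10^5 km.
By Kepler's third law the transfer-orbit period is T = 2π√(a_t³/μ), so t = T/2 = 1.295×10^5 s.
Converting: 1.295×10^5 s ÷ 3600 s/hour = 36.0 hours.

t = 36.0 hours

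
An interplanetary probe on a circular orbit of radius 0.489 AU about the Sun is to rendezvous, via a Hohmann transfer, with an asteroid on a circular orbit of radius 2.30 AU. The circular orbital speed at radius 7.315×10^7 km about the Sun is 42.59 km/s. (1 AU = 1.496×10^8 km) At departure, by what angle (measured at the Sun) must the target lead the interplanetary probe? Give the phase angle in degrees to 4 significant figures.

φ = 95.02°

From the circular-orbit relation v² = μ/r at r = 7.315×10^7 km: μ = v²r = (42.59)² × 7.315×10^7 = 1.32687×10^11 km³/s².
In km: r₁ = 0.489 × 1.496×10^8 = 7.31544×10^7 km; r₂ = 2.30 × 1.496×10^8 = 3.4408×10^8 km.
The Hohmann ellipse has a_t = (r₁ + r₂)/2 = 2.086172×10^8 km.
The half-period of the transfer ellipse is t = π√(a_t³/μ) = 2.599×10^7 s.
The target's mean motion on its circular orbit is ω₂ = √(μ/r₂³) = 5.707×10^-8 rad/s.
Angle swept by the target during transfer: ω₂·t = 1.4832 rad = 84.98°.
The interplanetary probe traverses 180° on the transfer ellipse, so the target must lead by 180° − 84.98° = 95.02°.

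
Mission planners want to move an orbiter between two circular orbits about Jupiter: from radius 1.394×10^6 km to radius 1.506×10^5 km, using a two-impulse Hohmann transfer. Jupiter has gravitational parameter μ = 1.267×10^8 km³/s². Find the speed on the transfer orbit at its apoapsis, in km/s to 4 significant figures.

v = 4.210 km/s

Semi-major axis of the transfer orbit: a_t = (1.394×10^6 + 1.506×10^5)/2 = 7.723×10^5 km.
At apoapsis, r = 1.394×10^6 km.
Vis-viva: v = √[μ(2/r − 1/a_t)] = √[1.267×10^8 × (2/1.394×10^6 − 1/7.723×10^5)] = 4.210 km/s.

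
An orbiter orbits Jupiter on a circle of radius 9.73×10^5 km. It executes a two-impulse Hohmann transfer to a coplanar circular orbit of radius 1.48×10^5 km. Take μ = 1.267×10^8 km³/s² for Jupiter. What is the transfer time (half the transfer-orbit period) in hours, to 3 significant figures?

t = 32.5 hours

The Hohmann ellipse has a_t = (r₁ + r₂)/2 = 5.605×10^5 km.
Transfer time t = π√(a_t³/μ) = π√((5.605×10^5)³ / 1.267×10^8) = 1.171×10^5 s.
Converting: 1.171×10^5 s ÷ 3600 s/hour = 32.5 hours.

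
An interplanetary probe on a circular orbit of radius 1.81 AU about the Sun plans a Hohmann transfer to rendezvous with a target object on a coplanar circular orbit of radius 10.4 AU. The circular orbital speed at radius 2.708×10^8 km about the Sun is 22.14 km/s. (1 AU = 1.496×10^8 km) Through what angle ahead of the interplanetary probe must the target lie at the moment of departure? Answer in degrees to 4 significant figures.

φ = 99.04°

From the circular-orbit relation v² = μ/r at r = 2.708×10^8 km: μ = v²r = (22.14)² × 2.708×10^8 = 1.32741×10^11 km³/s².
In km: r₁ = 1.81 × 1.496×10^8 = 2.70776×10^8 km; r₂ = 10.4 × 1.496×10^8 = 1.55584×10^9 km.
The Hohmann ellipse has a_t = (r₁ + r₂)/2 = 9.13308×10^8 km.
The half-period of the transfer ellipse is t = π√(a_t³/μ) = 2.380×10^8 s.
The target's mean motion on its circular orbit is ω₂ = √(μ/r₂³) = 5.937×10^-9 rad/s.
Angle swept by the target during transfer: ω₂·t = 1.413 rad = 80.96°.
Arrival is 180° from departure on the ellipse, so φ = 180° − 80.96° = 99.04°.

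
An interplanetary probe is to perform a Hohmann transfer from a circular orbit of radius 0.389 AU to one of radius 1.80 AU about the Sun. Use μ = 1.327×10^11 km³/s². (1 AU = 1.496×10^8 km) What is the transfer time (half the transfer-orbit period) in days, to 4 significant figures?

t = 209.1 days

In km: r₁ = 0.389 × 1.496×10^8 = 5.81944×10^7 km; r₂ = 1.80 × 1.496×10^8 = 2.6928×10^8 km.
The Hohmann ellipse has a_t = (r₁ + r₂)/2 = 1.637372×10^8 km.
By Kepler's third law the transfer-orbit period is T = 2π√(a_t³/μ), so t = T/2 = 1.807×10^7 s.
Converting: 1.807×10^7 s ÷ 86400 s/day = 209.1 days.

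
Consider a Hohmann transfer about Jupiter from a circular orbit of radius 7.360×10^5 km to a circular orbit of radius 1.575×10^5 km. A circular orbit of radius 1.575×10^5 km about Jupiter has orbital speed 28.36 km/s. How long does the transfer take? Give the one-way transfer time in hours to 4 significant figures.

From the circular-orbit relation v² = μ/r at r = 1.575×10^5 km: μ = v²r = (28.36)² × 1.575×10^5 = 1.26676×10^8 km³/s².
The Hohmann ellipse has a_t = (r₁ + r₂)/2 = 4.4675×10^5 km.
By Kepler's third law the transfer-orbit period is T = 2π√(a_t³/μ), so t = T/2 = 83350 s.
Converting: 83350 s ÷ 3600 s/hour = 23.15 hours.

t = 23.15 hours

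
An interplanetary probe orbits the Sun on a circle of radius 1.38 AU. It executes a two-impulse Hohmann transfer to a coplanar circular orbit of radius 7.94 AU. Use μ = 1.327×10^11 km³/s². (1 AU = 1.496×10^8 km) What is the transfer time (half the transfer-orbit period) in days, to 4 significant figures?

t = 1837 days

In km: r₁ = 1.38 × 1.496×10^8 = 2.06448×10^8 km; r₂ = 7.94 × 1.496×10^8 = 1.187824×10^9 km.
The Hohmann ellipse has a_t = (r₁ + r₂)/2 = 6.97136×10^8 km.
Half the transfer-orbit period gives t = π√(a_t³/μ) = 1.587×10^8 s.
Converting: 1.587×10^8 s ÷ 86400 s/day = 1837 days.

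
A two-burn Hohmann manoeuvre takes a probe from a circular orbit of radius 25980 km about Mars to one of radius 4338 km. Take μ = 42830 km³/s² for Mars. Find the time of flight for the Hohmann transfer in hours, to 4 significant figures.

Transfer-ellipse semi-major axis a_t = (r₁ + r₂)/2 = (25980 + 4338)/2 = 15159 km.
By Kepler's third law the transfer-orbit period is T = 2π√(a_t³/μ), so t = T/2 = 28332 s.
Converting: 28332 s ÷ 3600 s/hour = 7.870 hours.

t = 7.870 hours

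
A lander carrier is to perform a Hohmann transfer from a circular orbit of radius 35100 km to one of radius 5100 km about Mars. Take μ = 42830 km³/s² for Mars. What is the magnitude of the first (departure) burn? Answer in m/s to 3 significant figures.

Δv₁ = 548 m/s

Semi-major axis of the transfer orbit: a_t = (35100 + 5100)/2 = 20100 km.
Circular speed at r = 35100 km: v_c = √(μ/r) = 1.1046 km/s.
Vis-viva on the transfer ellipse at r = 35100 km gives v_t = √[μ(2/r − 1/a_t)] = 0.55643 km/s.
Δv₁ = |v_t − v_c| = |0.55643 − 1.1046| = 0.5482 km/s.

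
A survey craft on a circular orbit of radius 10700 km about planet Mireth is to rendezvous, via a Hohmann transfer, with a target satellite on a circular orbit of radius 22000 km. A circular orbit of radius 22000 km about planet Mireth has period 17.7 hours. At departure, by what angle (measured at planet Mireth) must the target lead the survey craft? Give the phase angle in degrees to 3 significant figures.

From Kepler's third law T² = 4π²r³/μ at r = 22000 km, T = 17.7 hours = 17.7 × 3600 s = 63720 s: μ = 4π²r³/T² = 1.03532×10^5 km³/s².
Semi-major axis of the transfer orbit: a_t = (10700 + 22000)/2 = 16350 km.
The half-period of the transfer ellipse is t = π√(a_t³/μ) = 20410 s.
The target's mean motion on its circular orbit is ω₂ = √(μ/r₂³) = 9.861×10^-5 rad/s.
Angle swept by the target during transfer: ω₂·t = 2.013 rad = 115.3°.
The survey craft traverses 180° on the transfer ellipse, so the target must lead by 180° − 115.3° = 64.7°.

φ = 64.7°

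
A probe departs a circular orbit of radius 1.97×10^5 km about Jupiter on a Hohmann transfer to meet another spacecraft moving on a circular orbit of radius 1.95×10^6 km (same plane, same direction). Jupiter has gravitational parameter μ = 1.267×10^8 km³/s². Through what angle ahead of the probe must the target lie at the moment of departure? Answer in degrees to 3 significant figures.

φ = 106°

The Hohmann ellipse has a_t = (r₁ + r₂)/2 = 1.0735×10^6 km.
The half-period of the transfer ellipse is t = π√(a_t³/μ) = 3.104×10^5 s.
The target's mean motion on its circular orbit is ω₂ = √(μ/r₂³) = 4.134×10^-6 rad/s.
Angle swept by the target during transfer: ω₂·t = 1.2832 rad = 73.52°.
Arrival is 180° from departure on the ellipse, so φ = 180° − 73.52° = 106°.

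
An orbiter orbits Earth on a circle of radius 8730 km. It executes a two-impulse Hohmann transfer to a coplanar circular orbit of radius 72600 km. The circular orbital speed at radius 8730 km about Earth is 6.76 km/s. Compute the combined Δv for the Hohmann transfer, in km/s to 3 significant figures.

From the circular-orbit relation v² = μ/r at r = 8730 km: μ = v²r = (6.76)² × 8730 = 3.98940×10^5 km³/s².
Transfer-ellipse semi-major axis a_t = (r₁ + r₂)/2 = (8730 + 72600)/2 = 40665 km.
Circular speed at r₁: v₁ = √(μ/r₁) = √(3.98940×10^5/8730) = 6.760 km/s.
On the transfer ellipse at r₁, vis-viva equation gives v_p = √[μ(2/r₁ − 1/a_t)] = 9.032 km/s.
First burn Δv₁ = |v_p − v₁| = 2.272 km/s.
At r₂, v₂ = √(μ/r₂) = 2.344 km/s.
Transfer-orbit speed at r₂: v_a = √[μ(2/r₂ − 1/a_t)] = 1.086 km/s.
Second burn Δv₂ = |v₂ − v_a| = 1.258 km/s.
Total Δv = Δv₁ + Δv₂ = 3.530 km/s.

Δv = 3.53 km/s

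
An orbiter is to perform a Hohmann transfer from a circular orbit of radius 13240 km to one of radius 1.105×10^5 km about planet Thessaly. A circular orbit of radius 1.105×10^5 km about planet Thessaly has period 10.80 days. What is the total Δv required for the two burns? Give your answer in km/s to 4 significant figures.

From Kepler's third law T² = 4π²r³/μ at r = 1.105×10^5 km, T = 10.80 days = 10.80 × 86400 s = 9.3312×10^5 s: μ = 4π²r³/T² = 61174.7 km³/s².
Semi-major axis of the transfer orbit: a_t = (13240 + 1.105×10^5)/2 = 61870 km.
Circular speed at r₁: v₁ = √(μ/r₁) = √(61174.7/13240) = 2.14952 km/s.
On the transfer ellipse at r₁, v² = μ(2/r − 1/a) gives v_p = √[μ(2/r₁ − 1/a_t)] = 2.87265 km/s.
First burn Δv₁ = |v_p − v₁| = 0.7231 km/s.
Circular speed at r₂: v₂ = √(μ/r₂) = 0.7441 km/s.
Transfer-orbit speed at r₂: v_a = √[μ(2/r₂ − 1/a_t)] = 0.3442 km/s.
Second burn Δv₂ = |v₂ − v_a| = 0.3999 km/s.
Total Δv = Δv₁ + Δv₂ = 1.123 km/s.

Δv = 1.123 km/s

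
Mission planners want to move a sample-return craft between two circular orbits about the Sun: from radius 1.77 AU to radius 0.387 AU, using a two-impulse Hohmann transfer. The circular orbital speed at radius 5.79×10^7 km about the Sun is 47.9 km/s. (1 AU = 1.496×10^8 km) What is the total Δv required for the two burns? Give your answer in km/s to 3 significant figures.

Δv = 22.4 km/s

From the circular-orbit relation v² = μ/r at r = 5.79×10^7 km: μ = v²r = (47.9)² × 5.79×10^7 = 1.32846×10^11 km³/s².
In km: r₁ = 1.77 × 1.496×10^8 = 2.64792×10^8 km; r₂ = 0.387 × 1.496×10^8 = 5.78952×10^7 km.
Transfer-ellipse semi-major axis a_t = (r₁ + r₂)/2 = (2.64792×10^8 + 5.78952×10^7)/2 = 1.613436×10^8 km.
Circular speed at r₁: v₁ = √(μ/r₁) = √(1.32846×10^11/2.64792×10^8) = 22.3987 km/s.
Transfer-orbit speed at r₁ (vis-viva equation): v_a = √[μ(2/r₁ − 1/a_t)] = 13.4174 km/s.
First burn Δv₁ = |v_a − v₁| = 8.9813 km/s.
At r₂, v₂ = √(μ/r₂) = 47.902 km/s.
Transfer-orbit speed at r₂: v_p = √[μ(2/r₂ − 1/a_t)] = 61.366 km/s.
Second burn Δv₂ = |v₂ − v_p| = 13.464 km/s.
Total Δv = Δv₁ + Δv₂ = 22.45 km/s.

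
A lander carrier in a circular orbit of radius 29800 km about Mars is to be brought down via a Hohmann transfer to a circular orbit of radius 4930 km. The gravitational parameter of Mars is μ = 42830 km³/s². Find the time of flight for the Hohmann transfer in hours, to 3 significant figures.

t = 9.65 hours

The Hohmann ellipse has a_t = (r₁ + r₂)/2 = 17365 km.
Half the transfer-orbit period gives t = π√(a_t³/μ) = 34740 s.
Converting: 34740 s ÷ 3600 s/hour = 9.65 hours.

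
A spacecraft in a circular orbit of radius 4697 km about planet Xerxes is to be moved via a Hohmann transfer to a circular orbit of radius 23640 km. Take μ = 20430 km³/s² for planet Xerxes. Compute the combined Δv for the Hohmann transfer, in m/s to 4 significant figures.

Δv = 1003 m/s

Semi-major axis of the transfer orbit: a_t = (4697 + 23640)/2 = 14168.5 km.
At r₁ the circular-orbit speed is v₁ = √(μ/r₁) = 2.08557 km/s.
Transfer-orbit speed at r₁ (v² = μ(2/r − 1/a)): v_p = √[μ(2/r₁ − 1/a_t)] = 2.69393 km/s.
First burn Δv₁ = |v_p − v₁| = 0.6084 km/s.
At r₂, v₂ = √(μ/r₂) = 0.92963 km/s.
Transfer-orbit speed at r₂: v_a = √[μ(2/r₂ − 1/a_t)] = 0.53525 km/s.
Second burn Δv₂ = |v₂ − v_a| = 0.3944 km/s.
Total Δv = Δv₁ + Δv₂ = 1.003 km/s.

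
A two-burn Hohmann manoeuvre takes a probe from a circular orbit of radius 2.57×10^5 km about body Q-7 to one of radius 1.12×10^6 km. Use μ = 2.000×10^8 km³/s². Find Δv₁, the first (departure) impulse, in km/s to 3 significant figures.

Semi-major axis of the transfer orbit: a_t = (2.570×10^5 + 1.120×10^6)/2 = 6.885×10^5 km.
Circular speed at r = 2.570×10^5 km: v_c = √(μ/r) = 27.896 km/s.
Vis-viva on the transfer ellipse at r = 2.570×10^5 km gives v_t = √[μ(2/r − 1/a_t)] = 35.580 km/s.
Δv₁ = |v_t − v_c| = |35.580 − 27.896| = 7.684 km/s.

Δv₁ = 7.68 km/s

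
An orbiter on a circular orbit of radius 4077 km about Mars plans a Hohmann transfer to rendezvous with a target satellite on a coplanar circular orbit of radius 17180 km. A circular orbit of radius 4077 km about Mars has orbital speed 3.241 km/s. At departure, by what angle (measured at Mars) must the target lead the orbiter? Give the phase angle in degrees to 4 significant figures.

From the circular-orbit relation v² = μ/r at r = 4077 km: μ = v²r = (3.241)² × 4077 = 42825.1 km³/s².
The Hohmann ellipse has a_t = (r₁ + r₂)/2 = 10628.5 km.
Transfer time t = π√(a_t³/μ) = 16634 s.
Target angular speed ω₂ = √(μ/r₂³) = 9.1900×10^-5 rad/s.
Angle swept by the target during transfer: ω₂·t = 1.5287 rad = 87.59°.
Arrival is 180° from departure on the ellipse, so φ = 180° − 87.59° = 92.41°.

φ = 92.41°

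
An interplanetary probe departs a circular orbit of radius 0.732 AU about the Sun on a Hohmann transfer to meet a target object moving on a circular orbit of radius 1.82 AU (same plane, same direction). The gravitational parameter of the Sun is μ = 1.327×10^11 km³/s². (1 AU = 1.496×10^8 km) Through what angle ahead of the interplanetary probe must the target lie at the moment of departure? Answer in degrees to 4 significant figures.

In km: r₁ = 0.732 × 1.496×10^8 = 1.095072×10^8 km; r₂ = 1.82 × 1.496×10^8 = 2.72272×10^8 km.
The Hohmann ellipse has a_t = (r₁ + r₂)/2 = 1.908896×10^8 km.
Transfer time t = π√(a_t³/μ) = 2.27451×10^7 s.
Target angular speed ω₂ = √(μ/r₂³) = 8.10832×10^-8 rad/s.
Angle swept by the target during transfer: ω₂·t = 1.84425 rad = 105.67°.
The interplanetary probe traverses 180° on the transfer ellipse, so the target must lead by 180° − 105.67° = 74.33°.

φ = 74.33°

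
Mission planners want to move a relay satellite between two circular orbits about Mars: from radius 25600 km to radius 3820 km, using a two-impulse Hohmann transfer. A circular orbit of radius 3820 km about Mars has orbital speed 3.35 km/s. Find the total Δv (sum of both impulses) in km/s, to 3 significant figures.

From the circular-orbit relation v² = μ/r at r = 3820 km: μ = v²r = (3.35)² × 3820 = 42869.9 km³/s².
The Hohmann ellipse has a_t = (r₁ + r₂)/2 = 14710 km.
Circular speed at r₁: v₁ = √(μ/r₁) = √(42869.9/25600) = 1.294 km/s.
On the transfer ellipse at r₁, vis-viva gives v_a = √[μ(2/r₁ − 1/a_t)] = 0.6594 km/s.
First burn Δv₁ = |v_a − v₁| = 0.6346 km/s.
Circular speed at r₂: v₂ = √(μ/r₂) = 3.350 km/s.
Transfer-orbit speed at r₂: v_p = √[μ(2/r₂ − 1/a_t)] = 4.419 km/s.
Second burn Δv₂ = |v₂ − v_p| = 1.069 km/s.
Total Δv = Δv₁ + Δv₂ = 1.704 km/s.

Δv = 1.70 km/s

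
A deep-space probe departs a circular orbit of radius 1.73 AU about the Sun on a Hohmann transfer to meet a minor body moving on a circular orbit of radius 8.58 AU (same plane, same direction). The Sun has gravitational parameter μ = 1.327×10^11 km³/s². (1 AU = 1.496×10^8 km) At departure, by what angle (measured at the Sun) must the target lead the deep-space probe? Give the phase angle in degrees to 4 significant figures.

φ = 96.17°

In km: r₁ = 1.73 × 1.496×10^8 = 2.58808×10^8 km; r₂ = 8.58 × 1.496×10^8 = 1.283568×10^9 km.
Semi-major axis of the transfer orbit: a_t = (2.58808×10^8 + 1.283568×10^9)/2 = 7.71188×10^8 km.
Transfer time t = π√(a_t³/μ) = 1.84695×10^8 s.
Target angular speed ω₂ = √(μ/r₂³) = 7.92149×10^-9 rad/s.
Angle swept by the target during transfer: ω₂·t = 1.4631 rad = 83.83°.
The deep-space probe traverses 180° on the transfer ellipse, so the target must lead by 180° − 83.83° = 96.17°.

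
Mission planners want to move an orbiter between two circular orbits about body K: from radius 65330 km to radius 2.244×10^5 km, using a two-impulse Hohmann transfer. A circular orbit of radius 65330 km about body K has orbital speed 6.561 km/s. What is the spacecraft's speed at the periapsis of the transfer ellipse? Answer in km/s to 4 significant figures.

From the circular-orbit relation v² = μ/r at r = 65330 km: μ = v²r = (6.561)² × 65330 = 2.81224×10^6 km³/s².
The Hohmann ellipse has a_t = (r₁ + r₂)/2 = 1.44865×10^5 km.
At periapsis, r = 65330 km.
Applying v² = μ(2/r − 1/a_t): v = 8.166 km/s.

v = 8.166 km/s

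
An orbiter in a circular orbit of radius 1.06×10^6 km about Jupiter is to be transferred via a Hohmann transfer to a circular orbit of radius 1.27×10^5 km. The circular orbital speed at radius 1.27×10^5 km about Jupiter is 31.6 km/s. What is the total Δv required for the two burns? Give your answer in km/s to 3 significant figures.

From the circular-orbit relation v² = μ/r at r = 1.27×10^5 km: μ = v²r = (31.6)² × 1.27×10^5 = 1.26817×10^8 km³/s².
The Hohmann ellipse has a_t = (r₁ + r₂)/2 = 5.935×10^5 km.
At r₁ the circular-orbit speed is v₁ = √(μ/r₁) = 10.938 km/s.
Transfer-orbit speed at r₁ (vis-viva equation): v_a = √[μ(2/r₁ − 1/a_t)] = 5.0597 km/s.
First burn Δv₁ = |v_a − v₁| = 5.878 km/s.
Circular speed at r₂: v₂ = √(μ/r₂) = 31.60 km/s.
Transfer-orbit speed at r₂: v_p = √[μ(2/r₂ − 1/a_t)] = 42.23 km/s.
Second burn Δv₂ = |v₂ − v_p| = 10.63 km/s.
Total Δv = Δv₁ + Δv₂ = 16.51 km/s.

Δv = 16.5 km/s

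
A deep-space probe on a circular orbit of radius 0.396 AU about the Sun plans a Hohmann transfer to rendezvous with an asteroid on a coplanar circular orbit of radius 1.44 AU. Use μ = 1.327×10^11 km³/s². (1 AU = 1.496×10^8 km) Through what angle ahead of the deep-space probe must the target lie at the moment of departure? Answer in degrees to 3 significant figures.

φ = 88.4°

In km: r₁ = 0.396 × 1.496×10^8 = 5.92416×10^7 km; r₂ = 1.44 × 1.496×10^8 = 2.15424×10^8 km.
Transfer-ellipse semi-major axis a_t = (r₁ + r₂)/2 = (5.92416×10^7 + 2.15424×10^8)/2 = 1.373328×10^8 km.
Transfer time t = π√(a_t³/μ) = 1.388×10^7 s.
Target angular speed ω₂ = √(μ/r₂³) = 1.152×10^-7 rad/s.
Angle swept by the target during transfer: ω₂·t = 1.599 rad = 91.62°.
The deep-space probe traverses 180° on the transfer ellipse, so the target must lead by 180° − 91.62° = 88.4°.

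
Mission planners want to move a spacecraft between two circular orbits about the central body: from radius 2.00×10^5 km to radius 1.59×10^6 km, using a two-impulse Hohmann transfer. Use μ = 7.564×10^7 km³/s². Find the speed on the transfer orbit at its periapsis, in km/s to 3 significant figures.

v = 25.9 km/s

Semi-major axis of the transfer orbit: a_t = (2.000×10^5 + 1.590×10^6)/2 = 8.950×10^5 km.
The periapsis of the transfer ellipse is at r = 2.000×10^5 km.
Vis-viva: v = √[μ(2/r − 1/a_t)] = √[7.564×10^7 × (2/2.000×10^5 − 1/8.950×10^5)] = 25.92 km/s.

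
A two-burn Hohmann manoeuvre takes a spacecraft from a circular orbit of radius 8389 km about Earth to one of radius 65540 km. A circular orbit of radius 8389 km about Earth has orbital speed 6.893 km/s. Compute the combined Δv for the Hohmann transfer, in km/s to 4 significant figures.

Δv = 3.577 km/s

From the circular-orbit relation v² = μ/r at r = 8389 km: μ = v²r = (6.893)² × 8389 = 3.98590×10^5 km³/s².
Semi-major axis of the transfer orbit: a_t = (8389 + 65540)/2 = 36964.5 km.
At r₁ the circular-orbit speed is v₁ = √(μ/r₁) = 6.8930 km/s.
On the transfer ellipse at r₁, vis-viva gives v_p = √[μ(2/r₁ − 1/a_t)] = 9.1784 km/s.
First burn Δv₁ = |v_p − v₁| = 2.2854 km/s.
Circular speed at r₂: v₂ = √(μ/r₂) = 2.4661 km/s.
Transfer-orbit speed at r₂: v_a = √[μ(2/r₂ − 1/a_t)] = 1.1748 km/s.
Second burn Δv₂ = |v₂ − v_a| = 1.2913 km/s.
Total Δv = Δv₁ + Δv₂ = 3.577 km/s.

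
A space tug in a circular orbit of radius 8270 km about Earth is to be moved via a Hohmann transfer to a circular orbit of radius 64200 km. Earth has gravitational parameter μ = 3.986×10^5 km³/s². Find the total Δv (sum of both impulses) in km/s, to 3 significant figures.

Transfer-ellipse semi-major axis a_t = (r₁ + r₂)/2 = (8270 + 64200)/2 = 36235 km.
Circular speed at r₁: v₁ = √(μ/r₁) = √(3.986×10^5/8270) = 6.94250 km/s.
On the transfer ellipse at r₁, vis-viva equation gives v_p = √[μ(2/r₁ − 1/a_t)] = 9.24101 km/s.
First burn Δv₁ = |v_p − v₁| = 2.299 km/s.
Circular speed at r₂: v₂ = √(μ/r₂) = 2.4917 km/s.
Transfer-orbit speed at r₂: v_a = √[μ(2/r₂ − 1/a_t)] = 1.1904 km/s.
Second burn Δv₂ = |v₂ − v_a| = 1.301 km/s.
Total Δv = Δv₁ + Δv₂ = 3.600 km/s.

Δv = 3.60 km/s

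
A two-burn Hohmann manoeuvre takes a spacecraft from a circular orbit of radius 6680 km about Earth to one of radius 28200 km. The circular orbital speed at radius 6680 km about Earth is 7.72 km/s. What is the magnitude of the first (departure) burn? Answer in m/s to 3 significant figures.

From the circular-orbit relation v² = μ/r at r = 6680 km: μ = v²r = (7.72)² × 6680 = 3.98117×10^5 km³/s².
Semi-major axis of the transfer orbit: a_t = (6680 + 28200)/2 = 17440 km.
On the circular orbit at r = 6680 km, v_c = √(μ/r) = 7.720 km/s.
Vis-viva on the transfer ellipse at r = 6680 km gives v_t = √[μ(2/r − 1/a_t)] = 9.817 km/s.
Δv₁ = |v_t − v_c| = |9.817 − 7.720| = 2.097 km/s.

Δv₁ = 2100 m/s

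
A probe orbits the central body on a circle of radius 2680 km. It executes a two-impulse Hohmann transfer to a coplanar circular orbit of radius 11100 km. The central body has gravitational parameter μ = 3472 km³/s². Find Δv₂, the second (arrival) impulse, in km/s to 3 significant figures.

Δv₂ = 0.210 km/s

Transfer-ellipse semi-major axis a_t = (r₁ + r₂)/2 = (2680 + 11100)/2 = 6890 km.
On the circular orbit at r = 11100 km, v_c = √(μ/r) = 0.5593 km/s.
Transfer-orbit speed at the same r (vis-viva, a = a_t): v_t = √[μ(2/r − 1/a_t)] = 0.3488 km/s.
Δv₂ = |v_t − v_c| = |0.3488 − 0.5593| = 0.2105 km/s.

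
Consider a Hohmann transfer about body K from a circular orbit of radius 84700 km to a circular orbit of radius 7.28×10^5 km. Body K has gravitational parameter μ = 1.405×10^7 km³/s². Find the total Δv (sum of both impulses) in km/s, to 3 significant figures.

Δv = 6.75 km/s

Semi-major axis of the transfer orbit: a_t = (84700 + 7.280×10^5)/2 = 4.0635×10^5 km.
Circular speed at r₁: v₁ = √(μ/r₁) = √(1.405×10^7/84700) = 12.88 km/s.
Transfer-orbit speed at r₁ (v² = μ(2/r − 1/a)): v_p = √[μ(2/r₁ − 1/a_t)] = 17.24 km/s.
First burn Δv₁ = |v_p − v₁| = 4.360 km/s.
At r₂, v₂ = √(μ/r₂) = 4.393 km/s.
Transfer-orbit speed at r₂: v_a = √[μ(2/r₂ − 1/a_t)] = 2.006 km/s.
Second burn Δv₂ = |v₂ − v_a| = 2.387 km/s.
Total Δv = Δv₁ + Δv₂ = 6.747 km/s.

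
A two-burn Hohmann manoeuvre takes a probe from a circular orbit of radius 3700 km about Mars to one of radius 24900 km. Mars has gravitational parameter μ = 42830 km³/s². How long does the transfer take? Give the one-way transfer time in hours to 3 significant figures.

t = 7.21 hours

Transfer-ellipse semi-major axis a_t = (r₁ + r₂)/2 = (3700 + 24900)/2 = 14300 km.
Transfer time t = π√(a_t³/μ) = π√((14300)³ / 42830) = 25960 s.
Converting: 25960 s ÷ 3600 s/hour = 7.21 hours.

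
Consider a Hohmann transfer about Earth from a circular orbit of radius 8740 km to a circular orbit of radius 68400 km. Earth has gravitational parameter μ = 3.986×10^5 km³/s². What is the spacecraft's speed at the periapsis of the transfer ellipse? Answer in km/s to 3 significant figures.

v = 8.99 km/s

Transfer-ellipse semi-major axis a_t = (r₁ + r₂)/2 = (8740 + 68400)/2 = 38570 km.
The periapsis of the transfer ellipse is at r = 8740 km.
From the vis-viva equation, v = √[μ(2/r − 1/a_t)] = 8.993 km/s.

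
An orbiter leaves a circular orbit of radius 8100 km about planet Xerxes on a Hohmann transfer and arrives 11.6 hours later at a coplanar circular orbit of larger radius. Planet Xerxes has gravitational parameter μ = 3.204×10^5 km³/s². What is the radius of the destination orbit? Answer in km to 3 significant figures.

r₂ = 68700 km

Transfer time t = 11.6 hours = 41760 s, and t = π√(a_t³/μ).
So a_t = (μ t²/π²)^(1/3) = (3.204×10^5 × (41760)² / π²)^(1/3) = 38398 km.
Since a_t = (r₁ + r₂)/2, r₂ = 2a_t − r₁ = 2×38398 − 8100 = 68696 km.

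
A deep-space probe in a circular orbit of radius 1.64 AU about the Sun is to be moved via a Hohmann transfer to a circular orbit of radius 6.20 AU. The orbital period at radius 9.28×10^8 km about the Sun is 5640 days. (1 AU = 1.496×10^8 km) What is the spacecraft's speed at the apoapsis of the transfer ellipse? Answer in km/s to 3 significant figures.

v = 7.74 km/s

From Kepler's third law T² = 4π²r³/μ at r = 9.28×10^8 km, T = 5640 days = 5640 × 86400 s = 4.87296×10^8 s: μ = 4π²r³/T² = 1.32867×10^11 km³/s².
In km: r₁ = 1.64 × 1.496×10^8 = 2.45344×10^8 km; r₂ = 6.20 × 1.496×10^8 = 9.2752×10^8 km.
Transfer-ellipse semi-major axis a_t = (r₁ + r₂)/2 = (2.45344×10^8 + 9.2752×10^8)/2 = 5.86432×10^8 km.
At apoapsis, r = 9.2752×10^8 km.
Vis-viva: v = √[μ(2/r − 1/a_t)] = √[1.32867×10^11 × (2/9.2752×10^8 − 1/5.86432×10^8)] = 7.742 km/s.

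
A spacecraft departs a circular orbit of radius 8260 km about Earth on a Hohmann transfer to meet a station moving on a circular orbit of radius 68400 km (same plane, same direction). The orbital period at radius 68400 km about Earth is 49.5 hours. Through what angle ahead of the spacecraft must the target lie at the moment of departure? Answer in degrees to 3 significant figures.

φ = 104°

From Kepler's third law T² = 4π²r³/μ at r = 68400 km, T = 49.5 hours = 49.5 × 3600 s = 1.782×10^5 s: μ = 4π²r³/T² = 3.97844×10^5 km³/s².
Transfer-ellipse semi-major axis a_t = (r₁ + r₂)/2 = (8260 + 68400)/2 = 38330 km.
Transfer time t = π√(a_t³/μ) = 37377 s.
The target's mean motion on its circular orbit is ω₂ = √(μ/r₂³) = 3.5259×10^-5 rad/s.
Angle swept by the target during transfer: ω₂·t = 1.3179 rad = 75.51°.
Arrival is 180° from departure on the ellipse, so φ = 180° − 75.51° = 104°.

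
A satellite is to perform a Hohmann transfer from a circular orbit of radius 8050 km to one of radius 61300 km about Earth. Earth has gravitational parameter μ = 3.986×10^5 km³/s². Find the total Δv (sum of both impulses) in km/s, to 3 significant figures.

The Hohmann ellipse has a_t = (r₁ + r₂)/2 = 34675 km.
At r₁ the circular-orbit speed is v₁ = √(μ/r₁) = 7.03673 km/s.
Transfer-orbit speed at r₁ (vis-viva equation): v_p = √[μ(2/r₁ − 1/a_t)] = 9.35605 km/s.
First burn Δv₁ = |v_p − v₁| = 2.3193 km/s.
Circular speed at r₂: v₂ = √(μ/r₂) = 2.54999 km/s.
Transfer-orbit speed at r₂: v_a = √[μ(2/r₂ − 1/a_t)] = 1.22865 km/s.
Second burn Δv₂ = |v₂ − v_a| = 1.3213 km/s.
Total Δv = Δv₁ + Δv₂ = 3.641 km/s.

Δv = 3.64 km/s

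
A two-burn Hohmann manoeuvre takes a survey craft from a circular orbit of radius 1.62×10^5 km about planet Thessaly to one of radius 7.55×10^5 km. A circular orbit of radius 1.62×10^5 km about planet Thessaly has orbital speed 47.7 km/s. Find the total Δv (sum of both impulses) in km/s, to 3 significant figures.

From the circular-orbit relation v² = μ/r at r = 1.62×10^5 km: μ = v²r = (47.7)² × 1.62×10^5 = 3.68597×10^8 km³/s².
Transfer-ellipse semi-major axis a_t = (r₁ + r₂)/2 = (1.620×10^5 + 7.550×10^5)/2 = 4.585×10^5 km.
Circular speed at r₁: v₁ = √(μ/r₁) = √(3.68597×10^8/1.620×10^5) = 47.70 km/s.
On the transfer ellipse at r₁, v² = μ(2/r − 1/a) gives v_p = √[μ(2/r₁ − 1/a_t)] = 61.21 km/s.
First burn Δv₁ = |v_p − v₁| = 13.51 km/s.
Circular speed at r₂: v₂ = √(μ/r₂) = 22.0954 km/s.
Transfer-orbit speed at r₂: v_a = √[μ(2/r₂ − 1/a_t)] = 13.1338 km/s.
Second burn Δv₂ = |v₂ − v_a| = 8.962 km/s.
Δv = Δv₁ + Δv₂ = 13.51 + 8.962 = 22.47 km/s.

Δv = 22.5 km/s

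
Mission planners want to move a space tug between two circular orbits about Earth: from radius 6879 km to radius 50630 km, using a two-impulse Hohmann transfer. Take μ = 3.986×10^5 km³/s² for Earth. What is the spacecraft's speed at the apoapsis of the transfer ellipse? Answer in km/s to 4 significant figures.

v = 1.372 km/s

The Hohmann ellipse has a_t = (r₁ + r₂)/2 = 28754.5 km.
At apoapsis, r = 50630 km.
From the vis-viva equation, v = √[μ(2/r − 1/a_t)] = 1.372 km/s.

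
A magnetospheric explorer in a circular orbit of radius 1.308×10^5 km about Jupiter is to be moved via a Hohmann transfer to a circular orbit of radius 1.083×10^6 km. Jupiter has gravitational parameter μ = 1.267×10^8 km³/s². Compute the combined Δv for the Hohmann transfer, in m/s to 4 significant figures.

Transfer-ellipse semi-major axis a_t = (r₁ + r₂)/2 = (1.308×10^5 + 1.083×10^6)/2 = 6.069×10^5 km.
Circular speed at r₁: v₁ = √(μ/r₁) = √(1.267×10^8/1.308×10^5) = 31.123 km/s.
On the transfer ellipse at r₁, vis-viva gives v_p = √[μ(2/r₁ − 1/a_t)] = 41.576 km/s.
First burn Δv₁ = |v_p − v₁| = 10.453 km/s.
Circular speed at r₂: v₂ = √(μ/r₂) = 10.81618 km/s.
Transfer-orbit speed at r₂: v_a = √[μ(2/r₂ − 1/a_t)] = 5.021337 km/s.
Second burn Δv₂ = |v₂ − v_a| = 5.7948 km/s.
Total Δv = Δv₁ + Δv₂ = 16.25 km/s.

Δv = 16250 m/s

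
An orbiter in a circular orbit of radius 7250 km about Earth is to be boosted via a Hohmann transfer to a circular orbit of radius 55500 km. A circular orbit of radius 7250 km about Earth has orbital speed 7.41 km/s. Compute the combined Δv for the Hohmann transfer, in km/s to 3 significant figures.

Δv = 3.84 km/s

From the circular-orbit relation v² = μ/r at r = 7250 km: μ = v²r = (7.41)² × 7250 = 3.98084×10^5 km³/s².
Semi-major axis of the transfer orbit: a_t = (7250 + 55500)/2 = 31375 km.
At r₁ the circular-orbit speed is v₁ = √(μ/r₁) = 7.410 km/s.
On the transfer ellipse at r₁, v² = μ(2/r − 1/a) gives v_p = √[μ(2/r₁ − 1/a_t)] = 9.855 km/s.
First burn Δv₁ = |v_p − v₁| = 2.445 km/s.
At r₂, v₂ = √(μ/r₂) = 2.678 km/s.
Transfer-orbit speed at r₂: v_a = √[μ(2/r₂ − 1/a_t)] = 1.287 km/s.
Second burn Δv₂ = |v₂ − v_a| = 1.391 km/s.
Total Δv = Δv₁ + Δv₂ = 3.836 km/s.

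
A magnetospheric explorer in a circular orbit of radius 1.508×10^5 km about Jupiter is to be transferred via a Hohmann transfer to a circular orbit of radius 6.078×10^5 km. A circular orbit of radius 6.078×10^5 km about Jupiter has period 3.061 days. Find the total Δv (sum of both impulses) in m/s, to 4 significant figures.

From Kepler's third law T² = 4π²r³/μ at r = 6.078×10^5 km, T = 3.061 days = 3.061 × 86400 s = 2.644704×10^5 s: μ = 4π²r³/T² = 1.26732×10^8 km³/s².
The Hohmann ellipse has a_t = (r₁ + r₂)/2 = 3.793×10^5 km.
At r₁ the circular-orbit speed is v₁ = √(μ/r₁) = 28.990 km/s.
Transfer-orbit speed at r₁ (v² = μ(2/r − 1/a)): v_p = √[μ(2/r₁ − 1/a_t)] = 36.697 km/s.
First burn Δv₁ = |v_p − v₁| = 7.707 km/s.
At r₂, v₂ = √(μ/r₂) = 14.44 km/s.
Transfer-orbit speed at r₂: v_a = √[μ(2/r₂ − 1/a_t)] = 9.105 km/s.
Second burn Δv₂ = |v₂ − v_a| = 5.335 km/s.
Δv = Δv₁ + Δv₂ = 7.707 + 5.335 = 13.04 km/s.

Δv = 13040 m/s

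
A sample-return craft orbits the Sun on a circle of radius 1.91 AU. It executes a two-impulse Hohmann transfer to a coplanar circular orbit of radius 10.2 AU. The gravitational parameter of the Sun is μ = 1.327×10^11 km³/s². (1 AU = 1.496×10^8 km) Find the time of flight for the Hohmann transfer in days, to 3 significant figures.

t = 2720 days

In km: r₁ = 1.91 × 1.496×10^8 = 2.85736×10^8 km; r₂ = 10.2 × 1.496×10^8 = 1.52592×10^9 km.
Semi-major axis of the transfer orbit: a_t = (2.85736×10^8 + 1.52592×10^9)/2 = 9.05828×10^8 km.
Transfer time t = π√(a_t³/μ) = π√((9.05828×10^8)³ / 1.327×10^11) = 2.351×10^8 s.
Converting: 2.351×10^8 s ÷ 86400 s/day = 2720 days.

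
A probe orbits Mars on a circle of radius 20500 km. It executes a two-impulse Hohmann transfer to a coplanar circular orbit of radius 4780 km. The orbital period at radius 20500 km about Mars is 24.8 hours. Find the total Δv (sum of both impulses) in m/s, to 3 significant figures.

From Kepler's third law T² = 4π²r³/μ at r = 20500 km, T = 24.8 hours = 24.8 × 3600 s = 89280 s: μ = 4π²r³/T² = 42669.0 km³/s².
Transfer-ellipse semi-major axis a_t = (r₁ + r₂)/2 = (20500 + 4780)/2 = 12640 km.
Circular speed at r₁: v₁ = √(μ/r₁) = √(42669.0/20500) = 1.4427 km/s.
Transfer-orbit speed at r₁ (vis-viva): v_a = √[μ(2/r₁ − 1/a_t)] = 0.88720 km/s.
First burn Δv₁ = |v_a − v₁| = 0.5555 km/s.
Circular speed at r₂: v₂ = √(μ/r₂) = 2.9877 km/s.
Transfer-orbit speed at r₂: v_p = √[μ(2/r₂ − 1/a_t)] = 3.8049 km/s.
Second burn Δv₂ = |v₂ − v_p| = 0.8172 km/s.
Total Δv = Δv₁ + Δv₂ = 1.373 km/s.

Δv = 1370 m/s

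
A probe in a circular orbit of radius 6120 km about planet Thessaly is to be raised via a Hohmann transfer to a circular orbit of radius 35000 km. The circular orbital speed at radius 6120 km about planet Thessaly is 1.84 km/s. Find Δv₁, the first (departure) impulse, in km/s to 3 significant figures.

From the circular-orbit relation v² = μ/r at r = 6120 km: μ = v²r = (1.84)² × 6120 = 20719.9 km³/s².
Semi-major axis of the transfer orbit: a_t = (6120 + 35000)/2 = 20560 km.
On the circular orbit at r = 6120 km, v_c = √(μ/r) = 1.8400 km/s.
Vis-viva on the transfer ellipse at r = 6120 km gives v_t = √[μ(2/r − 1/a_t)] = 2.4007 km/s.
Δv₁ = |v_t − v_c| = |2.4007 − 1.8400| = 0.5607 km/s.

Δv₁ = 0.561 km/s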